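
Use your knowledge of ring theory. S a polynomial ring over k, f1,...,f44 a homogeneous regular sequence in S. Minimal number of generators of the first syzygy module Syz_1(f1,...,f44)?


Regular sequence => Koszul complex is the minimal free resolution.
Syz_1 minimally generated by Koszul relations f_i*e_j - f_j*e_i (i<j): mu(Syz_1) = beta_2 = C(m,2) = m(m-1)/2
m=44
44*43/2 = 946


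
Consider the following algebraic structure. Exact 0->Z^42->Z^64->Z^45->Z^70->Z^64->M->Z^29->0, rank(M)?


Alt sum=0:
(-1)^0*42 + (-1)^1*64 + (-1)^2*45 + (-1)^3*70 + (-1)^4*64 + (-1)^5*? + (-1)^6*29=0
rank(M)=46


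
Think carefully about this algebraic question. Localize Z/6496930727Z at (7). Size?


7-primary part: 6496930727=7^10*23
Size=7^10=282475249


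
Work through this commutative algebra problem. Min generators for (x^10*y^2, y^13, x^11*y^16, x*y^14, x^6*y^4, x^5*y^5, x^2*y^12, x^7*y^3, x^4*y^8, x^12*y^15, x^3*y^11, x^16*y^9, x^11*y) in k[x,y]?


Remove redundant (divisible by others).
x^11*y^16 redundant.
x^16*y^9 redundant.
x^12*y^15 redundant.
x*y^14 redundant.
Min: x^11*y, x^10*y^2, x^7*y^3, x^6*y^4, x^5*y^5, x^4*y^8, x^3*y^11, x^2*y^12, y^13
Count=9


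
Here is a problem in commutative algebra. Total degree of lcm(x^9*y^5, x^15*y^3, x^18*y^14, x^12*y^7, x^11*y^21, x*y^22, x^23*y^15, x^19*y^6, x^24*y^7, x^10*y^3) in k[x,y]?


lcm = componentwise max:
x: max(9,15,18,12,11,1,23,19,24,10)=24
y: max(5,3,14,7,21,22,15,6,7,3)=22
Total=24+22=46


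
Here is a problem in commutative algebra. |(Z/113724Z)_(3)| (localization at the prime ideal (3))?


3-primary part: 113724=3^7*52
Size=3^7=2187


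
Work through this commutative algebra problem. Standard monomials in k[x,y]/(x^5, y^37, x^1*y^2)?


k[x,y]/I, I = (x^5, y^37, x^1*y^2)
Rect: 5x37=185. Corner: (5-1)x(37-2)=140.
dim = 185-140 = 45


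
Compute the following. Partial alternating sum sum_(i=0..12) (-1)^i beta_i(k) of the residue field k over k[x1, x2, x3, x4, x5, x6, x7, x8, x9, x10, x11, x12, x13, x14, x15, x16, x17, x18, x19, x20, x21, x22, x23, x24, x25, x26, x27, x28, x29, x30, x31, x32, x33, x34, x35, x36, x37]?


Koszul resolution: beta_i(k)=C(n,i), n=37
sum_(i=0..p) (-1)^i C(n,i) = (-1)^p C(n-1,p)
(-1)^12*C(36,12) = (-1)^12*1251677700 = 1251677700


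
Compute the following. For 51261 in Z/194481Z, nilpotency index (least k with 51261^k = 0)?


51261^k mod 194481:
k=1: 51261
k=2: 57330
k=3: 185220
k=4: 0
First zero at k = 4


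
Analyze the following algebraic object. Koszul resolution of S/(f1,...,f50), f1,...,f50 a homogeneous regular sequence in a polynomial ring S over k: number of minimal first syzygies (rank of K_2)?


Regular sequence => Koszul complex is the minimal free resolution.
Syz_1 minimally generated by Koszul relations f_i*e_j - f_j*e_i (i<j): mu(Syz_1) = beta_2 = C(m,2) = m(m-1)/2
m=50
50*49/2 = 1225


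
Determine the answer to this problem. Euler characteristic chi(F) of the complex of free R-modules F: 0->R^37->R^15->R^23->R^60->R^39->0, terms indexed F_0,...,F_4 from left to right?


chi = sum (-1)^i * rank:
(-1)^0*37=37
(-1)^1*15=-15
(-1)^2*23=23
(-1)^3*60=-60
(-1)^4*39=39
chi=24


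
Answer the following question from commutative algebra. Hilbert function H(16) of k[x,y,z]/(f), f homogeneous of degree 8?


C(18,2)-C(10,2)=153-45=108


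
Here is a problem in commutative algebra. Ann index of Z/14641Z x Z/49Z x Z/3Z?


Exponent = lcm of the cyclic orders; pairwise coprime => product.
11^4*7^2*3^1=14641*49*3=2152227


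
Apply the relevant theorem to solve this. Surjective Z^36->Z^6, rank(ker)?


rank(ker) = 36-6 = 30


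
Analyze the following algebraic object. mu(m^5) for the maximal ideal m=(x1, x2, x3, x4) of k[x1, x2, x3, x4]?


Graded Nakayama: mu(m^d) = dim_k (m^d/m^(d+1)) = #degree-5 monomials in 4 vars
C(n+d-1,d)=C(8,5)=56


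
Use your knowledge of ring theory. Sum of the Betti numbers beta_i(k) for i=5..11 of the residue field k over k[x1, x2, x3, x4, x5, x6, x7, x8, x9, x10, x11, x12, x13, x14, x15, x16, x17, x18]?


Koszul resolution: beta_i(k)=C(n,i), n=18
C(18,5)=8568, C(18,6)=18564, C(18,7)=31824, C(18,8)=43758, C(18,9)=48620, C(18,10)=43758, C(18,11)=31824
Sum=226916


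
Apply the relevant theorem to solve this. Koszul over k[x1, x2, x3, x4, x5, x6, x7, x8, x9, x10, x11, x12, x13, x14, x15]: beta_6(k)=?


C(n,i)=C(15,6)=5005


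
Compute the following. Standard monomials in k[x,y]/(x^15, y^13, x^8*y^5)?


k[x,y]/I, I = (x^15, y^13, x^8*y^5)
Rect: 15x13=195. Corner: (15-8)x(13-5)=56.
dim = 195-56 = 139


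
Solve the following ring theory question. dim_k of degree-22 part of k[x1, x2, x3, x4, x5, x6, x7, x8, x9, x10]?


C(d+n-1,n-1)=C(31,9)=20160075


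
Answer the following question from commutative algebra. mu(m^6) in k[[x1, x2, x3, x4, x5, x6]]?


C(n+d-1,d)=C(11,6)=462


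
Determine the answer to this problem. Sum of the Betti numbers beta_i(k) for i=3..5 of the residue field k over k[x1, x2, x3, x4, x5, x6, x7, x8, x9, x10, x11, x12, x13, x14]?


Koszul resolution: beta_i(k)=C(n,i), n=14
C(14,3)=364, C(14,4)=1001, C(14,5)=2002
Sum=3367


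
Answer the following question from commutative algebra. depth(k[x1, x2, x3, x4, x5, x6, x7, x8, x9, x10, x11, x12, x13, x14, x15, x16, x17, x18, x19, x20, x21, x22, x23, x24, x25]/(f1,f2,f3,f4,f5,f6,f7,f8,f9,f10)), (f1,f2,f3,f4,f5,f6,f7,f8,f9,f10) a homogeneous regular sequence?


depth(R)=25
depth(R/I)=25-10=15


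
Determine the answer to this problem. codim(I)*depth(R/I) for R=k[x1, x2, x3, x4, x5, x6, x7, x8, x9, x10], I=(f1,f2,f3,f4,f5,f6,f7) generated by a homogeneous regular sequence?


codim=7, depth=dim(R/I)=10-7=3
Product=7*3=21


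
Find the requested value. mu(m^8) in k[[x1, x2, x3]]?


C(n+d-1,d)=C(10,8)=45


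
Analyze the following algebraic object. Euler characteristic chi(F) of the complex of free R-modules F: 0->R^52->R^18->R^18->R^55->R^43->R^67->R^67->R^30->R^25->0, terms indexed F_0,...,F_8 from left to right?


chi = sum (-1)^i * rank:
(-1)^0*52=52
(-1)^1*18=-18
(-1)^2*18=18
(-1)^3*55=-55
(-1)^4*43=43
(-1)^5*67=-67
(-1)^6*67=67
(-1)^7*30=-30
(-1)^8*25=25
chi=35


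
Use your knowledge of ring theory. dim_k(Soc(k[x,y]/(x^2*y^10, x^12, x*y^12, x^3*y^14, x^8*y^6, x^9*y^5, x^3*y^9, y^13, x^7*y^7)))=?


Socle = ann(m) = span of standard monomials u with x*u, y*u in I (staircase corners).
Redundant generators: x^3*y^14
Minimal generators: x^12, x^9*y^5, x^8*y^6, x^7*y^7, x^3*y^9, x^2*y^10, x*y^12, y^13
Corners: y^12, xy^11, x^2y^9, x^6y^8, x^7y^6, x^8y^5, x^11y^4
Socle dim=7


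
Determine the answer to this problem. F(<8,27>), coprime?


gcd(8,27)=1 => F=ab-a-b=8*27-8-27=216-35=181


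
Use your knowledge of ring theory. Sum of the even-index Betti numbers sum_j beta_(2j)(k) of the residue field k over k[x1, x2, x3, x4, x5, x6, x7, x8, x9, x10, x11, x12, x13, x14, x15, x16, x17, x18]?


Koszul resolution: beta_i(k)=C(n,i), n=18
sum_even C(18,i) = 2^(n-1) = 2^17 = 131072


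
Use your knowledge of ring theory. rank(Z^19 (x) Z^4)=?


rank(M(x)N) = rank(M)*rank(N)
19*4 = 76


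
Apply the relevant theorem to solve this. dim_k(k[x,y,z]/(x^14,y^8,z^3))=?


Basis: x^iy^jz^k, i<14,j<8,k<3
14*8*3=336


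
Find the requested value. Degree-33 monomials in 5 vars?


C(d+n-1,n-1)=C(37,4)=66045


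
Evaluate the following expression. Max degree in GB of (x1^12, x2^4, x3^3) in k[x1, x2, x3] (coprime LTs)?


Pure powers, coprime LTs => already GB.
Degrees: 12, 4, 3
Max=12


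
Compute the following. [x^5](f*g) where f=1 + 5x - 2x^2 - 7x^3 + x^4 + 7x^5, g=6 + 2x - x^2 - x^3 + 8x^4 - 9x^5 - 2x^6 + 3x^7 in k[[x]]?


[x^5] = sum a_i*b_j, i+j=5
  1*-9=-9
  5*8=40
  -2*-1=2
  -7*-1=7
  1*2=2
  7*6=42
Sum=84


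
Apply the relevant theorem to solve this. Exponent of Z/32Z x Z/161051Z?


Exponent = lcm of the cyclic orders; pairwise coprime => product.
2^5*11^5=32*161051=5153632


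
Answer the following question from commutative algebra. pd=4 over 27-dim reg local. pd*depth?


pd+depth=27
depth=27-4=23
pd*depth=4*23=92


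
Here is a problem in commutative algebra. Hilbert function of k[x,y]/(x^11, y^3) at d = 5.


k[x,y], I = (x^11, y^3), d = 5
Need i < 11 and d-i < 3.
Range: 3 <= i <= 5.
H(5) = 3


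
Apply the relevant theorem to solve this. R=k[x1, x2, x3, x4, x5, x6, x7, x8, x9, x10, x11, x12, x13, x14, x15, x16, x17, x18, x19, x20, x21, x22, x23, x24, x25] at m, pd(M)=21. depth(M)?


pd+depth=depth(R)=25
depth=25-21=4


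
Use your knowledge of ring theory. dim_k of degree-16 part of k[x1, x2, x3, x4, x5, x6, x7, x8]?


C(d+n-1,n-1)=C(23,7)=245157


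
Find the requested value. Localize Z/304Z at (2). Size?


2-primary part: 304=2^4*19
Size=2^4=16


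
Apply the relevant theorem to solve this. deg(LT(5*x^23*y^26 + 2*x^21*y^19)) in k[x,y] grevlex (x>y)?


LT: 5*x^23*y^26
deg_x=23, deg_y=26
Total=23+26=49


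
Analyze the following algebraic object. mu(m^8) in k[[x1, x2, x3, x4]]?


C(n+d-1,d)=C(11,8)=165


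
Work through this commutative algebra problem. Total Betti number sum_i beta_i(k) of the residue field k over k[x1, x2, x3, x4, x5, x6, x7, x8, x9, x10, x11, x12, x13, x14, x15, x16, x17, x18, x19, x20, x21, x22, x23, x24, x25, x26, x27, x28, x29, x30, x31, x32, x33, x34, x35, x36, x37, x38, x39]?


Koszul resolution: beta_i(k)=C(n,i), n=39
sum_i C(39,i) = 2^39 = 549755813888


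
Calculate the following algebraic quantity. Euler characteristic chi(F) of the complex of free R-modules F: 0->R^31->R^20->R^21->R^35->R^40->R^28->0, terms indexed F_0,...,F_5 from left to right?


chi = sum (-1)^i * rank:
(-1)^0*31=31
(-1)^1*20=-20
(-1)^2*21=21
(-1)^3*35=-35
(-1)^4*40=40
(-1)^5*28=-28
chi=9


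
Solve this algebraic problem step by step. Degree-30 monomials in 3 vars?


C(d+n-1,n-1)=C(32,2)=496


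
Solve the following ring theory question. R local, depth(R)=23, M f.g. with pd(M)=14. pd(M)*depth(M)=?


pd+depth=23
depth=23-14=9
pd*depth=14*9=126


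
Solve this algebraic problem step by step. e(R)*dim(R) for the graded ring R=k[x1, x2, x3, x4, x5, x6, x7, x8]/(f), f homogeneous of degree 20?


e(R)=deg(f)=20, dim(R)=8-1=7
e*dim=20*7=140


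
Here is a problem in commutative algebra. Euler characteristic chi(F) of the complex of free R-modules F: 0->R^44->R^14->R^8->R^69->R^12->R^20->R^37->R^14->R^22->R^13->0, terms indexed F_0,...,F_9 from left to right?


chi = sum (-1)^i * rank:
(-1)^0*44=44
(-1)^1*14=-14
(-1)^2*8=8
(-1)^3*69=-69
(-1)^4*12=12
(-1)^5*20=-20
(-1)^6*37=37
(-1)^7*14=-14
(-1)^8*22=22
(-1)^9*13=-13
chi=-7


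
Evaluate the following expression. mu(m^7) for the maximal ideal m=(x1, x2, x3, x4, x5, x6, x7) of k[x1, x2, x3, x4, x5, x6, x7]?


Graded Nakayama: mu(m^d) = dim_k (m^d/m^(d+1)) = #degree-7 monomials in 7 vars
C(n+d-1,d)=C(13,7)=1716


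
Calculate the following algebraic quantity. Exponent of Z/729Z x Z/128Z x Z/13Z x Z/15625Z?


Exponent = lcm of the cyclic orders; pairwise coprime => product.
3^6*2^7*13^1*5^6=729*128*13*15625=18954000000


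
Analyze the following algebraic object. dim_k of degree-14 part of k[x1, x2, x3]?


C(d+n-1,n-1)=C(16,2)=120


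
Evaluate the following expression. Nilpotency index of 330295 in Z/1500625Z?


330295^k mod 1500625:
k=1: 330295
k=2: 850150
k=3: 343000
k=4: 0
First zero at k = 4


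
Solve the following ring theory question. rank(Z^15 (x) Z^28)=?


rank(M(x)N) = rank(M)*rank(N)
15*28 = 420


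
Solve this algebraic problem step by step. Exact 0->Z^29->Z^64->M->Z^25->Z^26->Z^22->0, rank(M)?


Alt sum=0:
(-1)^0*29 + (-1)^1*64 + (-1)^2*? + (-1)^3*25 + (-1)^4*26 + (-1)^5*22=0
rank(M)=56


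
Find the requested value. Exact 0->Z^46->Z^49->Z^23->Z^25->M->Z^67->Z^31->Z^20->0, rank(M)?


Alt sum=0:
(-1)^0*46 + (-1)^1*49 + (-1)^2*23 + (-1)^3*25 + (-1)^4*? + (-1)^5*67 + (-1)^6*31 + (-1)^7*20=0
rank(M)=61


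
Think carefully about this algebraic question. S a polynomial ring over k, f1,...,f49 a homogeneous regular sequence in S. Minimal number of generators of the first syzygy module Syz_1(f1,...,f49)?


Regular sequence => Koszul complex is the minimal free resolution.
Syz_1 minimally generated by Koszul relations f_i*e_j - f_j*e_i (i<j): mu(Syz_1) = beta_2 = C(m,2) = m(m-1)/2
m=49
49*48/2 = 1176


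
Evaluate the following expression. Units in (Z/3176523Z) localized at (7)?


Local ring = Z/117649Z.
phi(117649) = 7^5*(7-1) = 100842


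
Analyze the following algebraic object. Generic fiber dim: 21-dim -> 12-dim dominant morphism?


dim(fiber)=dim(X)-dim(Y)=21-12=9


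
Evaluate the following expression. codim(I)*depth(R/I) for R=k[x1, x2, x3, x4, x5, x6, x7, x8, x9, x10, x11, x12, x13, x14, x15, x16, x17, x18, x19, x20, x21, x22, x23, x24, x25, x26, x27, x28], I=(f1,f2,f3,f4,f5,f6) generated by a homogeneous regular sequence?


codim=6, depth=dim(R/I)=28-6=22
Product=6*22=132


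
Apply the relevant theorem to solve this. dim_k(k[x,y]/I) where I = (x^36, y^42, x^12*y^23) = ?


k[x,y]/I, I = (x^36, y^42, x^12*y^23)
Rect: 36x42=1512. Corner: (36-12)x(42-23)=456.
dim = 1512-456 = 1056


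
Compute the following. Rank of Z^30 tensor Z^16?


rank(M(x)N) = rank(M)*rank(N)
30*16 = 480


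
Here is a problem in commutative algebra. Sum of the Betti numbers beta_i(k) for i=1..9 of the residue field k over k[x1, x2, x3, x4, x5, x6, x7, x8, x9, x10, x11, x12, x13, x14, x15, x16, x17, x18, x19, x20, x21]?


Koszul resolution: beta_i(k)=C(n,i), n=21
C(21,1)=21, C(21,2)=210, C(21,3)=1330, C(21,4)=5985, C(21,5)=20349, C(21,6)=54264, C(21,7)=116280, C(21,8)=203490, C(21,9)=293930
Sum=695859


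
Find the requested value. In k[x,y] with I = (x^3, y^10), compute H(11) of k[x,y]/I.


k[x,y], I = (x^3, y^10), d = 11
Need i < 3 and d-i < 10.
Range: 2 <= i <= 2.
H(11) = 1


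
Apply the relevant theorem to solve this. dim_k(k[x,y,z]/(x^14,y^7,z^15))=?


Basis: x^iy^jz^k, i<14,j<7,k<15
14*7*15=1470


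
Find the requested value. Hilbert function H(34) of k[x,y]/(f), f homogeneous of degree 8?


H(t)=d for t>=d-1.
d=8, t=34
H(34)=8


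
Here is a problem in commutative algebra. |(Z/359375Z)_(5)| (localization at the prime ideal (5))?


5-primary part: 359375=5^6*23
Size=5^6=15625


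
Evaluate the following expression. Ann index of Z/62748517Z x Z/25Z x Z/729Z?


Exponent = lcm of the cyclic orders; pairwise coprime => product.
13^7*5^2*3^6=62748517*25*729=1143591722325


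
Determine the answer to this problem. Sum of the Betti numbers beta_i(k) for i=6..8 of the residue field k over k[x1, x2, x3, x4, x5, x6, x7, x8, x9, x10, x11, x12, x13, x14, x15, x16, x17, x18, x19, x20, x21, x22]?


Koszul resolution: beta_i(k)=C(n,i), n=22
C(22,6)=74613, C(22,7)=170544, C(22,8)=319770
Sum=564927


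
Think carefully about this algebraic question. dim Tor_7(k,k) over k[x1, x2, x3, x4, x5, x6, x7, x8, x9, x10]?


Koszul: C(n,i)=C(10,7)=120


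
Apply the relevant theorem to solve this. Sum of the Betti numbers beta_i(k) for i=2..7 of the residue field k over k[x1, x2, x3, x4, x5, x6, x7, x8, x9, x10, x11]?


Koszul resolution: beta_i(k)=C(n,i), n=11
C(11,2)=55, C(11,3)=165, C(11,4)=330, C(11,5)=462, C(11,6)=462, C(11,7)=330
Sum=1804


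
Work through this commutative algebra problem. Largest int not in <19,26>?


gcd(19,26)=1 => F=ab-a-b=19*26-19-26=494-45=449


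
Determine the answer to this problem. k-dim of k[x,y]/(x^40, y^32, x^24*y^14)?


k[x,y]/I, I = (x^40, y^32, x^24*y^14)
Rect: 40x32=1280. Corner: (40-24)x(32-14)=288.
dim = 1280-288 = 992


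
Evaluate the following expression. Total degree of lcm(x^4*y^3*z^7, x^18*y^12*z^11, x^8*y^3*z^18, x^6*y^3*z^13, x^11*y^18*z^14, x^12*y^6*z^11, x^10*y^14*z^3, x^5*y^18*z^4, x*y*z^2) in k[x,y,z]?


lcm = componentwise max:
x: max(4,18,8,6,11,12,10,5,1)=18
y: max(3,12,3,3,18,6,14,18,1)=18
z: max(7,11,18,13,14,11,3,4,2)=18
Total=18+18+18=54


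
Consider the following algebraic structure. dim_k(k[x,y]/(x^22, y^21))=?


Basis: x^i*y^j, i<22, j<21
22*21=462


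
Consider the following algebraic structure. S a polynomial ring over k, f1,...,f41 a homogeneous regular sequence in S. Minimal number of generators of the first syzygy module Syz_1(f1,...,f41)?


Regular sequence => Koszul complex is the minimal free resolution.
Syz_1 minimally generated by Koszul relations f_i*e_j - f_j*e_i (i<j): mu(Syz_1) = beta_2 = C(m,2) = m(m-1)/2
m=41
41*40/2 = 820


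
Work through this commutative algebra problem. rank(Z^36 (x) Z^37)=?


rank(M(x)N) = rank(M)*rank(N)
36*37 = 1332


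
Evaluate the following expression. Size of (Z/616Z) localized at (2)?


2-primary part: 616=2^3*77
Size=2^3=8


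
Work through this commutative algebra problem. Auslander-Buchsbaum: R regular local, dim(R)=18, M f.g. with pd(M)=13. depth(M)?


pd+depth=depth(R)=18
depth=18-13=5


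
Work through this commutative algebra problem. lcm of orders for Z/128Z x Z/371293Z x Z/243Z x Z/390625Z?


Exponent = lcm of the cyclic orders; pairwise coprime => product.
2^7*13^5*3^5*5^8=128*371293*243*390625=4511209950000000


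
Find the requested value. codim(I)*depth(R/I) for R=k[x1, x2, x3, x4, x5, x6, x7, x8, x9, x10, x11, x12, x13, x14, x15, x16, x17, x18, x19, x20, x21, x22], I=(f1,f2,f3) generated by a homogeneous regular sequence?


codim=3, depth=dim(R/I)=22-3=19
Product=3*19=57


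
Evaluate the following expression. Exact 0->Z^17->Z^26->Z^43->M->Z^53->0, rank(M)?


Alt sum=0:
(-1)^0*17 + (-1)^1*26 + (-1)^2*43 + (-1)^3*? + (-1)^4*53=0
rank(M)=87


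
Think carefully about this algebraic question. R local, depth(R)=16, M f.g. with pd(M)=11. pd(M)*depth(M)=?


pd+depth=16
depth=16-11=5
pd*depth=11*5=55


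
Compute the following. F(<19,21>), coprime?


gcd(19,21)=1 => F=ab-a-b=19*21-19-21=399-40=359


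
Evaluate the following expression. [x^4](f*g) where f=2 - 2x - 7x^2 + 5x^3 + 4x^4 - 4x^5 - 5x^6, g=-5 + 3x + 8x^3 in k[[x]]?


[x^4] = sum a_i*b_j, i+j=4
  -2*8=-16
  5*3=15
  4*-5=-20
Sum=-21


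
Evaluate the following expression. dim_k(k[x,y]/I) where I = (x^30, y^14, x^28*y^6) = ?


k[x,y]/I, I = (x^30, y^14, x^28*y^6)
Rect: 30x14=420. Corner: (30-28)x(14-6)=16.
dim = 420-16 = 404


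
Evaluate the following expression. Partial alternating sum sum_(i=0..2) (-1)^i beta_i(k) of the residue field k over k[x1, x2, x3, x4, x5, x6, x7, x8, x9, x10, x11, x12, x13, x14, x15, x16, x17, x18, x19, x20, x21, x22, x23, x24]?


Koszul resolution: beta_i(k)=C(n,i), n=24
sum_(i=0..p) (-1)^i C(n,i) = (-1)^p C(n-1,p)
(-1)^2*C(23,2) = (-1)^2*253 = 253


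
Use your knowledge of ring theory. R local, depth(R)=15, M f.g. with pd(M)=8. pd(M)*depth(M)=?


pd+depth=15
depth=15-8=7
pd*depth=8*7=56


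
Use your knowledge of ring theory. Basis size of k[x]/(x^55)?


Basis: 1,x,...,x^54
dim=55


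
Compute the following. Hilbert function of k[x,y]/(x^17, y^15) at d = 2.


k[x,y], I = (x^17, y^15), d = 2
Need i < 17 and d-i < 15.
Range: 0 <= i <= 2.
H(2) = 3


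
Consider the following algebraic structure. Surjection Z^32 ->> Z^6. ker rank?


rank(ker) = 32-6 = 26


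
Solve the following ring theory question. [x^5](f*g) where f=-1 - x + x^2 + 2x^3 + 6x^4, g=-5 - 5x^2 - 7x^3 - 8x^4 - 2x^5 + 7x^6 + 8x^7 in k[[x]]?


[x^5] = sum a_i*b_j, i+j=5
  -1*-2=2
  -1*-8=8
  1*-7=-7
  2*-5=-10
Sum=-7


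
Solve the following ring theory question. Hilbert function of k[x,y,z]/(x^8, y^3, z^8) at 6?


Need i<8, j<3, k<8 with i+j+k=6.
For each i, j ranges over max(0,6-i-7)..min(2,6-i):
  i=0: j in [0,2] -> 3
  i=1: j in [0,2] -> 3
  i=2: j in [0,2] -> 3
  i=3: j in [0,2] -> 3
  i=4: j in [0,2] -> 3
  i=5: j in [0,1] -> 2
  i=6: j in [0,0] -> 1
H(6) = 3+3+3+3+3+2+1 = 18


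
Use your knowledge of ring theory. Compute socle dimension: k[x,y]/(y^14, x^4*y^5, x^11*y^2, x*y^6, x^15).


Socle = ann(m) = span of standard monomials u with x*u, y*u in I (staircase corners).
Minimal generators: x^15, x^11*y^2, x^4*y^5, x*y^6, y^14
Corners: y^13, x^3y^5, x^10y^4, x^14y
Socle dim=4


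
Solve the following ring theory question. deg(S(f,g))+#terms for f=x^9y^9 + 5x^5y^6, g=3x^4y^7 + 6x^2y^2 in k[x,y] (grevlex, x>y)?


LT(f)=x^9y^9, LT(g)=3x^4y^7
lcm(LM)=x^9y^9
S(f,g) (scaled by 3 to clear denominators) = 3*f - x^5y^2*g = -6x^7y^4 + 15x^5y^6
2 terms, deg 11.
11+2=13


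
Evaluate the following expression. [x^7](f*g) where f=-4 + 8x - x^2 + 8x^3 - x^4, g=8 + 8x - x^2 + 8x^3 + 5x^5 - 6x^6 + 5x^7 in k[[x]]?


[x^7] = sum a_i*b_j, i+j=7
  -4*5=-20
  8*-6=-48
  -1*5=-5
  -1*8=-8
Sum=-81


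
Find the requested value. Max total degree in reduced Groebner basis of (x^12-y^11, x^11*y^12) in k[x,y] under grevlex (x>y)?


LT(f1)=x^12, LT(f2)=x^11y^12, lcm=x^12y^12
S(f1,f2) = y^12*f1 - x^1*f2 = -y^23
Reduced GB = {f1, f2, y^23}; degrees 12, 23, 23
Max = 23


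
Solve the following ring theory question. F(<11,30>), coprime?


gcd(11,30)=1 => F=ab-a-b=11*30-11-30=330-41=289


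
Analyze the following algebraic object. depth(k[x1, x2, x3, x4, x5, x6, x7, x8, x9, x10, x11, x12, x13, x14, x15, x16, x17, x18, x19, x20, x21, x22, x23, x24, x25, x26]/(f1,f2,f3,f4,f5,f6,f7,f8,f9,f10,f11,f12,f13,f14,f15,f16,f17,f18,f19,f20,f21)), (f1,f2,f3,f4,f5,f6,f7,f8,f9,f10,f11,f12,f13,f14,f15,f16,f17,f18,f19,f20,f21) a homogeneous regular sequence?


depth(R)=26
depth(R/I)=26-21=5


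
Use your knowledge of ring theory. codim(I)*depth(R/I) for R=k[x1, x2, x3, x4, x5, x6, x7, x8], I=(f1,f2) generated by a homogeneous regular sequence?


codim=2, depth=dim(R/I)=8-2=6
Product=2*6=12


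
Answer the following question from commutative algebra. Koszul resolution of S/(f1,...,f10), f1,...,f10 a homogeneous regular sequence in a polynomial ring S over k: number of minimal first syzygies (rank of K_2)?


Regular sequence => Koszul complex is the minimal free resolution.
Syz_1 minimally generated by Koszul relations f_i*e_j - f_j*e_i (i<j): mu(Syz_1) = beta_2 = C(m,2) = m(m-1)/2
m=10
10*9/2 = 45


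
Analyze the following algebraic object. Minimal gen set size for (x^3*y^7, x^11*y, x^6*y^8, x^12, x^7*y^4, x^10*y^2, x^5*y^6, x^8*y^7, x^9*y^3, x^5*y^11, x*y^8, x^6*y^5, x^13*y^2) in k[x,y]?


Remove redundant (divisible by others).
x^6*y^8 redundant.
x^5*y^11 redundant.
x^8*y^7 redundant.
x^13*y^2 redundant.
Min: x^12, x^11*y, x^10*y^2, x^9*y^3, x^7*y^4, x^6*y^5, x^5*y^6, x^3*y^7, x*y^8
Count=9


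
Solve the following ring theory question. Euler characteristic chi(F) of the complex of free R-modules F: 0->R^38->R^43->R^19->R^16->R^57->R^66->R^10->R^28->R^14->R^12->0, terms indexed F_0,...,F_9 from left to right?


chi = sum (-1)^i * rank:
(-1)^0*38=38
(-1)^1*43=-43
(-1)^2*19=19
(-1)^3*16=-16
(-1)^4*57=57
(-1)^5*66=-66
(-1)^6*10=10
(-1)^7*28=-28
(-1)^8*14=14
(-1)^9*12=-12
chi=-27


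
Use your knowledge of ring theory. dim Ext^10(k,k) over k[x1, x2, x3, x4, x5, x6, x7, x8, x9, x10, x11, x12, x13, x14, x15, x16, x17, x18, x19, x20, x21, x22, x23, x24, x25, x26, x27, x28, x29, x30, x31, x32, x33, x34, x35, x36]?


C(n,i)=C(36,10)=254186856


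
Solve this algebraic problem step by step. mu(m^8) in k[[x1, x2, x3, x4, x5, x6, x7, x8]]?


C(n+d-1,d)=C(15,8)=6435


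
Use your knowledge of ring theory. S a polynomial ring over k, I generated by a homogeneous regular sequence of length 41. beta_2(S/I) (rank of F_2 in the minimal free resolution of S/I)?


Regular sequence => Koszul complex is the minimal free resolution.
Syz_1 minimally generated by Koszul relations f_i*e_j - f_j*e_i (i<j): mu(Syz_1) = beta_2 = C(m,2) = m(m-1)/2
m=41
41*40/2 = 820


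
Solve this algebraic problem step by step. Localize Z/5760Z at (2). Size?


2-primary part: 5760=2^7*45
Size=2^7=128


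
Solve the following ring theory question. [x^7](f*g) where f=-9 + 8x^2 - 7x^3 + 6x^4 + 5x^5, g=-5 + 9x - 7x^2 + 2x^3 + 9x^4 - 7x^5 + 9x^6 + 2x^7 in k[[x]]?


[x^7] = sum a_i*b_j, i+j=7
  -9*2=-18
  8*-7=-56
  -7*9=-63
  6*2=12
  5*-7=-35
Sum=-160


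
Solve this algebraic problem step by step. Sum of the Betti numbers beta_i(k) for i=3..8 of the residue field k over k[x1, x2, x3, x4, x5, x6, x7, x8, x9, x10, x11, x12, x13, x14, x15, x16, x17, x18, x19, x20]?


Koszul resolution: beta_i(k)=C(n,i), n=20
C(20,3)=1140, C(20,4)=4845, C(20,5)=15504, C(20,6)=38760, C(20,7)=77520, C(20,8)=125970
Sum=263739


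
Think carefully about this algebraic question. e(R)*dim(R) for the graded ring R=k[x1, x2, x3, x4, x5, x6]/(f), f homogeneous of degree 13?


e(R)=deg(f)=13, dim(R)=6-1=5
e*dim=13*5=65


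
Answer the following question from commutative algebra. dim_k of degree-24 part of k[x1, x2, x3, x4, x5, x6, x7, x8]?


C(d+n-1,n-1)=C(31,7)=2629575


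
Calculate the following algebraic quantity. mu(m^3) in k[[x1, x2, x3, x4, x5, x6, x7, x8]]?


C(n+d-1,d)=C(10,3)=120


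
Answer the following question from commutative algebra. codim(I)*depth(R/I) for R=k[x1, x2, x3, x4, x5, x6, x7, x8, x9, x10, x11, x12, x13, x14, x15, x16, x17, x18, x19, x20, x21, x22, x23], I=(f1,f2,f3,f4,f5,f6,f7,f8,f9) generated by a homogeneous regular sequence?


codim=9, depth=dim(R/I)=23-9=14
Product=9*14=126


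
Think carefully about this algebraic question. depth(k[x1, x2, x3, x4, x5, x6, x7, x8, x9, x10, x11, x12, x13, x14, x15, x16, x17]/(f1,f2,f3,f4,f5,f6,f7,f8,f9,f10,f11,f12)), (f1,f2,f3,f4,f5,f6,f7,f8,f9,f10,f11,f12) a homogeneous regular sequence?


depth(R)=17
depth(R/I)=17-12=5


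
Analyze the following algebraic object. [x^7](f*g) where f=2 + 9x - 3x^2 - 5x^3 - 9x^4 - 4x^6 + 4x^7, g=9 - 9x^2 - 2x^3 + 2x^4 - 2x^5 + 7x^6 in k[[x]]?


[x^7] = sum a_i*b_j, i+j=7
  9*7=63
  -3*-2=6
  -5*2=-10
  -9*-2=18
  4*9=36
Sum=113


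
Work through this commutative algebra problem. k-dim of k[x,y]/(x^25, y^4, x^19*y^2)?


k[x,y]/I, I = (x^25, y^4, x^19*y^2)
Rect: 25x4=100. Corner: (25-19)x(4-2)=12.
dim = 100-12 = 88


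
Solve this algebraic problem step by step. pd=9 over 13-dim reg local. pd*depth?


pd+depth=13
depth=13-9=4
pd*depth=9*4=36


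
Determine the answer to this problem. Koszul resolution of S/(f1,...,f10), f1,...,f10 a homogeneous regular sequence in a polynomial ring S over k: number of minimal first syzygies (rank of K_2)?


Regular sequence => Koszul complex is the minimal free resolution.
Syz_1 minimally generated by Koszul relations f_i*e_j - f_j*e_i (i<j): mu(Syz_1) = beta_2 = C(m,2) = m(m-1)/2
m=10
10*9/2 = 45


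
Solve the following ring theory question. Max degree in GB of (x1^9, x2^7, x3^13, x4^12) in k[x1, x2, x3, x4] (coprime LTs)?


Pure powers, coprime LTs => already GB.
Degrees: 9, 7, 13, 12
Max=13


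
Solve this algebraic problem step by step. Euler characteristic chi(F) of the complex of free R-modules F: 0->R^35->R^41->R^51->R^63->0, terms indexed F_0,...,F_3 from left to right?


chi = sum (-1)^i * rank:
(-1)^0*35=35
(-1)^1*41=-41
(-1)^2*51=51
(-1)^3*63=-63
chi=-18


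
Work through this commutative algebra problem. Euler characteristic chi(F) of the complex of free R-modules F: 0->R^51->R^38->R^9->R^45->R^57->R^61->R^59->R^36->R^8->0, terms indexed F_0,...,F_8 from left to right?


chi = sum (-1)^i * rank:
(-1)^0*51=51
(-1)^1*38=-38
(-1)^2*9=9
(-1)^3*45=-45
(-1)^4*57=57
(-1)^5*61=-61
(-1)^6*59=59
(-1)^7*36=-36
(-1)^8*8=8
chi=4


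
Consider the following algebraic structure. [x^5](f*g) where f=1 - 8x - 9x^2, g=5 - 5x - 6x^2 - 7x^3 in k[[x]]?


[x^5] = sum a_i*b_j, i+j=5
  -9*-7=63
Sum=63


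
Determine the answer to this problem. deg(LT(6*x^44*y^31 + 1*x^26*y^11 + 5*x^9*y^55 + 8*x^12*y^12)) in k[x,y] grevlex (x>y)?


LT: 6*x^44*y^31
deg_x=44, deg_y=31
Total=44+31=75


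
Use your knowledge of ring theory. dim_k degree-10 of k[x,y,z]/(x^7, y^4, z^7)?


Need i<7, j<4, k<7 with i+j+k=10.
For each i, j ranges over max(0,10-i-6)..min(3,10-i):
  i=0: j in [4,3] -> 0
  i=1: j in [3,3] -> 1
  i=2: j in [2,3] -> 2
  i=3: j in [1,3] -> 3
  i=4: j in [0,3] -> 4
  i=5: j in [0,3] -> 4
  i=6: j in [0,3] -> 4
H(10) = 0+1+2+3+4+4+4 = 18


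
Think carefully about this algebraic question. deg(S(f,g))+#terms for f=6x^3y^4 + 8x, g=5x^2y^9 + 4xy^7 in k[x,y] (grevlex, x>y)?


LT(f)=6x^3y^4, LT(g)=5x^2y^9
lcm(LM)=x^3y^9
S(f,g) (scaled by 30 to clear denominators) = 5y^5*f - 6x*g = -24x^2y^7 + 40xy^5
2 terms, deg 9.
9+2=11


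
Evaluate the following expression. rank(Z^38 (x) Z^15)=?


rank(M(x)N) = rank(M)*rank(N)
38*15 = 570


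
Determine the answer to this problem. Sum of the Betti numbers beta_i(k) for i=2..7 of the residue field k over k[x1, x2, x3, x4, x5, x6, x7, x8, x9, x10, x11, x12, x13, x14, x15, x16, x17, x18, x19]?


Koszul resolution: beta_i(k)=C(n,i), n=19
C(19,2)=171, C(19,3)=969, C(19,4)=3876, C(19,5)=11628, C(19,6)=27132, C(19,7)=50388
Sum=94164


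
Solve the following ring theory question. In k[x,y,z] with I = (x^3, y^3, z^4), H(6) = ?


Need i<3, j<3, k<4 with i+j+k=6.
For each i, j ranges over max(0,6-i-3)..min(2,6-i):
  i=0: j in [3,2] -> 0
  i=1: j in [2,2] -> 1
  i=2: j in [1,2] -> 2
H(6) = 0+1+2 = 3


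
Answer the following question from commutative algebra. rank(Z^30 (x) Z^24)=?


rank(M(x)N) = rank(M)*rank(N)
30*24 = 720


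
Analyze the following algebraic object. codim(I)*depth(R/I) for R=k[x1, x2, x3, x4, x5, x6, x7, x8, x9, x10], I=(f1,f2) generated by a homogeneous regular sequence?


codim=2, depth=dim(R/I)=10-2=8
Product=2*8=16


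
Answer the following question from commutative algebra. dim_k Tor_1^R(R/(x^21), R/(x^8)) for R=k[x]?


Tor_1(R/I,R/J)=(I cap J)/IJ=(x^21)/(x^29)
dim=29-21=min(21,8)=8


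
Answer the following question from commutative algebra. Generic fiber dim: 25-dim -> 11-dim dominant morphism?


dim(fiber)=dim(X)-dim(Y)=25-11=14


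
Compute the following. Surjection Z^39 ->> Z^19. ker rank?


rank(ker) = 39-19 = 20


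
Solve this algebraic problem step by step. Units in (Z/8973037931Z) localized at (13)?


Local ring = Z/815730721Z.
phi(815730721) = 13^7*(13-1) = 752982204


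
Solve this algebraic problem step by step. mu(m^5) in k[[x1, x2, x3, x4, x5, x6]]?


C(n+d-1,d)=C(10,5)=252


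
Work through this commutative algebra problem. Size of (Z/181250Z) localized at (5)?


5-primary part: 181250=5^5*58
Size=5^5=3125


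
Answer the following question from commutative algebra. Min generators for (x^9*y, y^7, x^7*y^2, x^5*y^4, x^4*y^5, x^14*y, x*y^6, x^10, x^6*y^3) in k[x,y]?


Remove redundant (divisible by others).
x^14*y redundant.
Min: x^10, x^9*y, x^7*y^2, x^6*y^3, x^5*y^4, x^4*y^5, x*y^6, y^7
Count=8


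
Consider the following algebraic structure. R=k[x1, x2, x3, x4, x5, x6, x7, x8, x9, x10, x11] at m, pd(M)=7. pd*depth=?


pd+depth=11
depth=11-7=4
pd*depth=7*4=28


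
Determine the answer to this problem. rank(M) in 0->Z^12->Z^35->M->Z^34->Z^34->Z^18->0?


Alt sum=0:
(-1)^0*12 + (-1)^1*35 + (-1)^2*? + (-1)^3*34 + (-1)^4*34 + (-1)^5*18=0
rank(M)=41


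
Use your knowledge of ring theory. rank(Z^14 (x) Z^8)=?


rank(M(x)N) = rank(M)*rank(N)
14*8 = 112


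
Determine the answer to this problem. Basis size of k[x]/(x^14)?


Basis: 1,x,...,x^13
dim=14


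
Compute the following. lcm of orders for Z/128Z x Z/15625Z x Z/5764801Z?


Exponent = lcm of the cyclic orders; pairwise coprime => product.
2^7*5^6*7^8=128*15625*5764801=11529602000000


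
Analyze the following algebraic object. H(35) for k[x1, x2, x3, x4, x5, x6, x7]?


C(d+n-1,n-1)=C(41,6)=4496388


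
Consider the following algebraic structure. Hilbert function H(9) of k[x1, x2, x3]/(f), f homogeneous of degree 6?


C(11,2)-C(5,2)=55-10=45


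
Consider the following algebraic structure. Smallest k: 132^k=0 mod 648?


132^k mod 648:
k=1: 132
k=2: 576
k=3: 216
k=4: 0
First zero at k = 4


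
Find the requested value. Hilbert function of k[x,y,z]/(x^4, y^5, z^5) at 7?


Need i<4, j<5, k<5 with i+j+k=7.
For each i, j ranges over max(0,7-i-4)..min(4,7-i):
  i=0: j in [3,4] -> 2
  i=1: j in [2,4] -> 3
  i=2: j in [1,4] -> 4
  i=3: j in [0,4] -> 5
H(7) = 2+3+4+5 = 14


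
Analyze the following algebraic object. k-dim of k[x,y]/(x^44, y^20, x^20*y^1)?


k[x,y]/I, I = (x^44, y^20, x^20*y^1)
Rect: 44x20=880. Corner: (44-20)x(20-1)=456.
dim = 880-456 = 424


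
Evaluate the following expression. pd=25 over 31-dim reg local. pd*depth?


pd+depth=31
depth=31-25=6
pd*depth=25*6=150


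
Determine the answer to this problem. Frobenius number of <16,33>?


gcd(16,33)=1 => F=ab-a-b=16*33-16-33=528-49=479


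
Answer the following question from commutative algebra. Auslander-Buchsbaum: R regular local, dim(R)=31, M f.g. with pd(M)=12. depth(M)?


pd+depth=depth(R)=31
depth=31-12=19


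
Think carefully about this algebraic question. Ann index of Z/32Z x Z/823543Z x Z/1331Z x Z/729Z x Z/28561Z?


Exponent = lcm of the cyclic orders; pairwise coprime => product.
2^5*7^7*11^3*3^6*13^4=32*823543*1331*729*28561=730323459730728864


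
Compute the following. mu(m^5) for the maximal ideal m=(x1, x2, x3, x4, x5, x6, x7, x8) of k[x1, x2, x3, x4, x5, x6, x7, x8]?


Graded Nakayama: mu(m^d) = dim_k (m^d/m^(d+1)) = #degree-5 monomials in 8 vars
C(n+d-1,d)=C(12,5)=792


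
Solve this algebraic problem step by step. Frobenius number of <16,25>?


gcd(16,25)=1 => F=ab-a-b=16*25-16-25=400-41=359


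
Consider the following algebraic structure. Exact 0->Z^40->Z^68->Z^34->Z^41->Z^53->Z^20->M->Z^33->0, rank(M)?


Alt sum=0:
(-1)^0*40 + (-1)^1*68 + (-1)^2*34 + (-1)^3*41 + (-1)^4*53 + (-1)^5*20 + (-1)^6*? + (-1)^7*33=0
rank(M)=35


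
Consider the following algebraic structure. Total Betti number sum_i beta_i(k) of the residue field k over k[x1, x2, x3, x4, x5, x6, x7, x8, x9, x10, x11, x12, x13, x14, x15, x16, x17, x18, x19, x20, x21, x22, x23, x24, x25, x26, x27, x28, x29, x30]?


Koszul resolution: beta_i(k)=C(n,i), n=30
sum_i C(30,i) = 2^30 = 1073741824


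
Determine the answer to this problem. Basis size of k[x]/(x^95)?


Basis: 1,x,...,x^94
dim=95


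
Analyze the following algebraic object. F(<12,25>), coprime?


gcd(12,25)=1 => F=ab-a-b=12*25-12-25=300-37=263


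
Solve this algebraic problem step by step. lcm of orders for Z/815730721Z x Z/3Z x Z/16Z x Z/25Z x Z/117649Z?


Exponent = lcm of the cyclic orders; pairwise coprime => product.
13^8*3^1*2^4*5^2*7^6=815730721*3*16*25*117649=115163884313914800


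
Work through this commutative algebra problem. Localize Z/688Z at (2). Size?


2-primary part: 688=2^4*43
Size=2^4=16


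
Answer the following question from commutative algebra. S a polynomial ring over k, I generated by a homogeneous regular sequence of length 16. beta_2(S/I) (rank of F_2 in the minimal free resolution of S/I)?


Regular sequence => Koszul complex is the minimal free resolution.
Syz_1 minimally generated by Koszul relations f_i*e_j - f_j*e_i (i<j): mu(Syz_1) = beta_2 = C(m,2) = m(m-1)/2
m=16
16*15/2 = 120


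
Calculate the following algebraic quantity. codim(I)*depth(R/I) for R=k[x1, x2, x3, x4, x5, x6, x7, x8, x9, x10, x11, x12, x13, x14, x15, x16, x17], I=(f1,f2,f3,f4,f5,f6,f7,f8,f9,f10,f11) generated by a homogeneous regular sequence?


codim=11, depth=dim(R/I)=17-11=6
Product=11*6=66


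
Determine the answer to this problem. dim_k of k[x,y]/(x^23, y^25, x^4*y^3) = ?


k[x,y]/I, I = (x^23, y^25, x^4*y^3)
Rect: 23x25=575. Corner: (23-4)x(25-3)=418.
dim = 575-418 = 157


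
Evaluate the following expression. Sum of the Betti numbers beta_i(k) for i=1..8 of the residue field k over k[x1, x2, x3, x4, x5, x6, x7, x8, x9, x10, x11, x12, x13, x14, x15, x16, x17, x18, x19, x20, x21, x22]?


Koszul resolution: beta_i(k)=C(n,i), n=22
C(22,1)=22, C(22,2)=231, C(22,3)=1540, C(22,4)=7315, C(22,5)=26334, C(22,6)=74613, C(22,7)=170544, C(22,8)=319770
Sum=600369


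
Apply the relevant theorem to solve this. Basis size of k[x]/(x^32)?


Basis: 1,x,...,x^31
dim=32


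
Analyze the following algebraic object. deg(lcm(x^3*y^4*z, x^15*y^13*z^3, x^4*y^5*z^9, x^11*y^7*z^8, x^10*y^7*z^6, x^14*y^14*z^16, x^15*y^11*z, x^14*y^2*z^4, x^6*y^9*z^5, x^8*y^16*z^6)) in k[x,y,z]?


lcm = componentwise max:
x: max(3,15,4,11,10,14,15,14,6,8)=15
y: max(4,13,5,7,7,14,11,2,9,16)=16
z: max(1,3,9,8,6,16,1,4,5,6)=16
Total=15+16+16=47


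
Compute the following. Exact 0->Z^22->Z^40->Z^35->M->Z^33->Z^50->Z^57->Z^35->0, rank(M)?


Alt sum=0:
(-1)^0*22 + (-1)^1*40 + (-1)^2*35 + (-1)^3*? + (-1)^4*33 + (-1)^5*50 + (-1)^6*57 + (-1)^7*35=0
rank(M)=22


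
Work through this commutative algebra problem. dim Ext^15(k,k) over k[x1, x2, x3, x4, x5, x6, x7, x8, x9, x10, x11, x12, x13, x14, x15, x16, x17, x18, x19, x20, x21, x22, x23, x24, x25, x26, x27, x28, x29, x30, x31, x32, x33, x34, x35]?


C(n,i)=C(35,15)=3247943160


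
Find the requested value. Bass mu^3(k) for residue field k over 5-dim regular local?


C(n,i)=C(5,3)=10


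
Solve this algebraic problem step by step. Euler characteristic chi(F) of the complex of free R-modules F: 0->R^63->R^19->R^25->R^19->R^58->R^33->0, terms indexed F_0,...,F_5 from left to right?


chi = sum (-1)^i * rank:
(-1)^0*63=63
(-1)^1*19=-19
(-1)^2*25=25
(-1)^3*19=-19
(-1)^4*58=58
(-1)^5*33=-33
chi=75


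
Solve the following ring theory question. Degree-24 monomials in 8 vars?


C(d+n-1,n-1)=C(31,7)=2629575


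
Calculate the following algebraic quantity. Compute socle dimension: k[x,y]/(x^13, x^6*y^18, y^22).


Socle = ann(m) = span of standard monomials u with x*u, y*u in I (staircase corners).
Minimal generators: x^13, x^6*y^18, y^22
Corners: x^5y^21, x^12y^17
Socle dim=2


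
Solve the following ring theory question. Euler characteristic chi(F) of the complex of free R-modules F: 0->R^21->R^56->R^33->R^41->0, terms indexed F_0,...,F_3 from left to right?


chi = sum (-1)^i * rank:
(-1)^0*21=21
(-1)^1*56=-56
(-1)^2*33=33
(-1)^3*41=-41
chi=-43


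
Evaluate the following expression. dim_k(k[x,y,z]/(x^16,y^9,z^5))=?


Basis: x^iy^jz^k, i<16,j<9,k<5
16*9*5=720


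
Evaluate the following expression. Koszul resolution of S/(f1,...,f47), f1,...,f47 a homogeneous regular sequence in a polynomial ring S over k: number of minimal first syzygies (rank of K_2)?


Regular sequence => Koszul complex is the minimal free resolution.
Syz_1 minimally generated by Koszul relations f_i*e_j - f_j*e_i (i<j): mu(Syz_1) = beta_2 = C(m,2) = m(m-1)/2
m=47
47*46/2 = 1081


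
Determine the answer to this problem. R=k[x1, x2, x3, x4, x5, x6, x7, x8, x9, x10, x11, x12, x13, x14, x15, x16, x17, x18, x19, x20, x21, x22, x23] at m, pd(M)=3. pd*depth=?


pd+depth=23
depth=23-3=20
pd*depth=3*20=60


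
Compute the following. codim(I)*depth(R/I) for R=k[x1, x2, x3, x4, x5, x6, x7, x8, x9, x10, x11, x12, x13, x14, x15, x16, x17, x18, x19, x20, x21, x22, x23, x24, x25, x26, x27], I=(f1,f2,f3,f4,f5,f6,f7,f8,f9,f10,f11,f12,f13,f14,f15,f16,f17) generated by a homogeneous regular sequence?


codim=17, depth=dim(R/I)=27-17=10
Product=17*10=170


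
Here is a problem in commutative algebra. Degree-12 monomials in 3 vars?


C(d+n-1,n-1)=C(14,2)=91


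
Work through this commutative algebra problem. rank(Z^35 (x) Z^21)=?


rank(M(x)N) = rank(M)*rank(N)
35*21 = 735


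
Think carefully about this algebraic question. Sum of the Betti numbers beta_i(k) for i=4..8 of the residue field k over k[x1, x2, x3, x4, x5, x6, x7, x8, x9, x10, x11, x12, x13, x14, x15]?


Koszul resolution: beta_i(k)=C(n,i), n=15
C(15,4)=1365, C(15,5)=3003, C(15,6)=5005, C(15,7)=6435, C(15,8)=6435
Sum=22243


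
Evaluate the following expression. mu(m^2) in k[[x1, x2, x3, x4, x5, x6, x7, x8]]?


C(n+d-1,d)=C(9,2)=36
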